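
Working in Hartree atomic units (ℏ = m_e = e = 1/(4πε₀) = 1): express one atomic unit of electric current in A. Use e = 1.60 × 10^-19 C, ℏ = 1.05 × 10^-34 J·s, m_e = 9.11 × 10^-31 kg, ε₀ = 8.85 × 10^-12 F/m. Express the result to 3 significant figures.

Dimensional analysis gives I_au = e E_h/ℏ = m_e e⁵/((4πε₀)²ℏ³).
E_h = 4.38 × 10^-18 J
e·E_h/ℏ = 6.67 × 10^-3 A

6.67 × 10^-3 A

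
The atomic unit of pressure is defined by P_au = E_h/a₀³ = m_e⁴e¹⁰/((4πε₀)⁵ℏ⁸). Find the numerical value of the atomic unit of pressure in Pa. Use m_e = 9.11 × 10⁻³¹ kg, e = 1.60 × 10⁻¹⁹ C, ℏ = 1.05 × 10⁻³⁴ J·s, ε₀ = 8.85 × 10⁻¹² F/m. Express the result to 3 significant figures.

3.01 × 10¹³ Pa

P_au = E_h/a₀³ = m_e⁴e¹⁰/((4πε₀)⁵ℏ⁸)
E_h = 4.38 × 10⁻¹⁸ J
a₀ = 5.26 × 10⁻¹¹ m
E_h/a₀³ = 3.01 × 10¹³ Pa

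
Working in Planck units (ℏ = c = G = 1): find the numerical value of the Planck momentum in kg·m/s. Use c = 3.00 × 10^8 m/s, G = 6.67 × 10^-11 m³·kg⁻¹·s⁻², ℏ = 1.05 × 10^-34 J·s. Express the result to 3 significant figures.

From ℏ = c = G = 1 the momentum scale is p_P = √(ℏc³/G).
  = √(42.5)
  = 6.52 kg·m/s

6.52 kg·m/s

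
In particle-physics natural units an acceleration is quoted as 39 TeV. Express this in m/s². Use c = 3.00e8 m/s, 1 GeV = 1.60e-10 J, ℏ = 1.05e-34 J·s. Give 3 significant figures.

1.78e37 m/s²

Acceleration is [L]/[T]² = c·[E]/ℏ.
1 GeV → c/ℏ × (1 GeV in J) = 4.57e32 m/s².
Convert the energy scale: 39 TeV = 3.90e4 GeV.
Result: 3.90e4 × 4.57e32 = 1.78e37 m/s².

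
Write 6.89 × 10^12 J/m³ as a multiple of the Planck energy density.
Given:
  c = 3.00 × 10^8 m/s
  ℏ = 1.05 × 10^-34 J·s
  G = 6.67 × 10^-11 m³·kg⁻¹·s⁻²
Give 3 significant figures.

Planck energy density: u_P = c⁷/(ℏG²) = 4.68 × 10^113 J/m³.
6.89 × 10^12 / 4.68 × 10^113 = 1.47 × 10^-101

1.47 × 10^-101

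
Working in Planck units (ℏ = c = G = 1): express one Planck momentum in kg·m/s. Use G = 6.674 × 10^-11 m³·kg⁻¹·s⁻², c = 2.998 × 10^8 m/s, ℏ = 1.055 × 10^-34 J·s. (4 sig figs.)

From ℏ = c = G = 1 the momentum scale is p_P = √(ℏc³/G).
  = √(42.60)
  = 6.527 kg·m/s

6.527 kg·m/s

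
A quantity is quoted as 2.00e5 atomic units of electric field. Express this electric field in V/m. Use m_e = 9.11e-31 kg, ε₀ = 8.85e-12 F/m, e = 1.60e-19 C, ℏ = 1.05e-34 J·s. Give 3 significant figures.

One atomic unit of electric field: E_au = E_h/(e a₀) = m_e²e⁵/((4πε₀)³ℏ⁴) = 5.20e11 V/m.
2.00e5 × 5.20e11 V/m = 1.04e17 V/m

1.04e17 V/m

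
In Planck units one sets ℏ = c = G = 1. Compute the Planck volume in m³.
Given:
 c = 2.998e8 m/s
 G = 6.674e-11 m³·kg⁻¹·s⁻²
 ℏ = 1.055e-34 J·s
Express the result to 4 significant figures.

V_P = (ℏG/c³)^(3/2)
  = √(1.784e-209)
  = 4.224e-105 m³

4.224e-105 m³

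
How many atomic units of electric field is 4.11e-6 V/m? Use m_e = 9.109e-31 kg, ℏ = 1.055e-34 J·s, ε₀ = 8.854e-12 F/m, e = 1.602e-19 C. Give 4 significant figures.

8.010e-18

atomic unit of electric field: E_au = E_h/(e a₀) = m_e²e⁵/((4πε₀)³ℏ⁴) = 5.131e11 V/m.
4.11e-6 / 5.131e11 = 8.010e-18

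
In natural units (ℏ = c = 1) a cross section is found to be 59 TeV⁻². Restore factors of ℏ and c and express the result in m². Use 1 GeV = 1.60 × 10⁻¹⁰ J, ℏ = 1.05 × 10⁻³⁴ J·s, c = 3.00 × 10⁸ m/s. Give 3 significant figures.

2.29 × 10⁻³⁶ m²

Area is [L]² = [E]⁻²·(ℏc)²; restore (ℏc)².
1 GeV⁻² → (ℏc)² × (1 GeV in J)⁻² = 3.88 × 10⁻³² m².
Convert the energy scale: 59 TeV⁻² = 5.90 × 10⁻⁵ GeV⁻².
Result: 5.90 × 10⁻⁵ × 3.88 × 10⁻³² = 2.29 × 10⁻³⁶ m².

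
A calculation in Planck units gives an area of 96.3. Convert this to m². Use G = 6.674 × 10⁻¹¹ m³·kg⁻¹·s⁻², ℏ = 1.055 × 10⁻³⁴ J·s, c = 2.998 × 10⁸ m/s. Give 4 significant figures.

One Planck area: A_P = ℏG/c³ = 2.613 × 10⁻⁷⁰ m².
96.3 × 2.613 × 10⁻⁷⁰ m² = 2.516 × 10⁻⁶⁸ m²

2.516 × 10⁻⁶⁸ m²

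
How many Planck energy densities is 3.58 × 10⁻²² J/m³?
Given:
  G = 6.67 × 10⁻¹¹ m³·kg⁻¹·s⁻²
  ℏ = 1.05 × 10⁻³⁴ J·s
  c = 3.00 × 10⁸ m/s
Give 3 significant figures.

7.65 × 10⁻¹³⁶

Planck energy density: u_P = c⁷/(ℏG²) = 4.68 × 10¹¹³ J/m³.
3.58 × 10⁻²² / 4.68 × 10¹¹³ = 7.65 × 10⁻¹³⁶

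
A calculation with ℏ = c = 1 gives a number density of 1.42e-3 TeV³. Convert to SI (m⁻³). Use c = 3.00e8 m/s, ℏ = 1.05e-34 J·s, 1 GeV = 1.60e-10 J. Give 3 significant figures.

Number density is [L]⁻³ = [E]³/(ℏc)³.
1 GeV³ → 1/(ℏc)³ × (1 GeV in J)³ = 1.31e47 m⁻³.
Convert the energy scale: 1.42e-3 TeV³ = 1.42e6 GeV³.
Result: 1.42e6 × 1.31e47 = 1.86e53 m⁻³.

1.86e53 m⁻³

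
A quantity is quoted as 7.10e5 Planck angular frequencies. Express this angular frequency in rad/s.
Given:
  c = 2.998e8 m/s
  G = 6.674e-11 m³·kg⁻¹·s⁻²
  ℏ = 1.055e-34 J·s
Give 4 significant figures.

1.317e49 rad/s

One Planck angular frequency: ω_P = √(c⁵/(ℏG)) = 1.855e43 rad/s.
7.10e5 × 1.855e43 rad/s = 1.317e49 rad/s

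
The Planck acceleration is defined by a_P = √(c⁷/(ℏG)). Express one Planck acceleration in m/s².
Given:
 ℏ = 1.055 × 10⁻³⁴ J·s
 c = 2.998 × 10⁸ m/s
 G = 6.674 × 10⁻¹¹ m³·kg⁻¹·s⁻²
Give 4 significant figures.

5.560 × 10⁵¹ m/s²

a_P = √(c⁷/(ℏG))
  = √(3.092 × 10¹⁰³)
  = 5.560 × 10⁵¹ m/s²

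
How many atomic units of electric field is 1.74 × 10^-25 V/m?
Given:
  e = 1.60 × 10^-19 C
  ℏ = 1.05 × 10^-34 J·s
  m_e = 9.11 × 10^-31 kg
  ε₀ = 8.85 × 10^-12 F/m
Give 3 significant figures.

atomic unit of electric field: E_au = E_h/(e a₀) = m_e²e⁵/((4πε₀)³ℏ⁴) = 5.20 × 10^11 V/m.
1.74 × 10^-25 / 5.20 × 10^11 = 3.34 × 10^-37

3.34 × 10^-37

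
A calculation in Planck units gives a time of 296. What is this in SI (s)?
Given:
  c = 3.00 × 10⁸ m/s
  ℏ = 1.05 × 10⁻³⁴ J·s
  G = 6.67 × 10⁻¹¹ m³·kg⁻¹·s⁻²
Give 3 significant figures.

One Planck time: t_P = √(ℏG/c⁵) = 5.37 × 10⁻⁴⁴ s.
296 × 5.37 × 10⁻⁴⁴ s = 1.59 × 10⁻⁴¹ s

1.59 × 10⁻⁴¹ s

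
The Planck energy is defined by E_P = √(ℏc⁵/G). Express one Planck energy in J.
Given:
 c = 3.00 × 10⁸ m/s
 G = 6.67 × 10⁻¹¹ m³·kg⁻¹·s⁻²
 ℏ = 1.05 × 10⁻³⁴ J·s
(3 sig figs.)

1.96 × 10⁹ J

E_P = √(ℏc⁵/G)
  = √(3.83 × 10¹⁸)
  = 1.96 × 10⁹ J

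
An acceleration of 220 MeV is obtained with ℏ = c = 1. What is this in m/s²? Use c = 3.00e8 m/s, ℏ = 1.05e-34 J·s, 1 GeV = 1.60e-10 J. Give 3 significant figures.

Acceleration is [L]/[T]² = c·[E]/ℏ.
1 GeV → c/ℏ × (1 GeV in J) = 4.57e32 m/s².
Convert the energy scale: 220 MeV = 0.220 GeV.
Result: 0.220 × 4.57e32 = 1.01e32 m/s².

1.01e32 m/s²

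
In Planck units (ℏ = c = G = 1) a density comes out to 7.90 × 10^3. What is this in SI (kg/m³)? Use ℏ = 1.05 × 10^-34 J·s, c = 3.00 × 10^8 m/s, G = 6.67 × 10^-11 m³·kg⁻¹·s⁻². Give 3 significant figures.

One Planck density: ρ_P = c⁵/(ℏG²) = 5.20 × 10^96 kg/m³.
7.90 × 10^3 × 5.20 × 10^96 kg/m³ = 4.11 × 10^100 kg/m³

4.11 × 10^100 kg/m³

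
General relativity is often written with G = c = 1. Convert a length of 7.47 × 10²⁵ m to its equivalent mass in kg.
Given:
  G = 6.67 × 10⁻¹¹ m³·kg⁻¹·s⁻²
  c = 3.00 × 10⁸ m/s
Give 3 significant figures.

Length → mass via c²/G.
7.47 × 10²⁵ m × (c²/G) = 1.01 × 10⁵³ kg

1.01 × 10⁵³ kg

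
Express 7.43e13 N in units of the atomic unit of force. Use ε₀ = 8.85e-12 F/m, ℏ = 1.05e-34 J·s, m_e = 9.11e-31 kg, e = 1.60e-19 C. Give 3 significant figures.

8.92e20

atomic unit of force: F_au = E_h/a₀ = m_e²e⁶/((4πε₀)³ℏ⁴) = 8.33e-8 N.
7.43e13 / 8.33e-8 = 8.92e20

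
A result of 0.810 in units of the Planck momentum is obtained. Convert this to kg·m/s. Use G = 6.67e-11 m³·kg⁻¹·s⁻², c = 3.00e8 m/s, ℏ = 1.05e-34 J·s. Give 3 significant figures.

5.28 kg·m/s

One Planck momentum: p_P = √(ℏc³/G) = 6.52 kg·m/s.
0.810 × 6.52 kg·m/s = 5.28 kg·m/s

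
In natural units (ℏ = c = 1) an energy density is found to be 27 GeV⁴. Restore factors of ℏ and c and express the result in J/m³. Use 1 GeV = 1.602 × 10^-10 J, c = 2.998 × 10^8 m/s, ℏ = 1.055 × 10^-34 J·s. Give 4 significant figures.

[E]/[L]³ = [E]⁴/(ℏc)³; restore (ℏc)⁻³.
1 GeV⁴ → 1/(ℏc)³ × (1 GeV in J)⁴ = 2.082 × 10^37 J/m³.
Result: 27 × 2.082 × 10^37 = 5.620 × 10^38 J/m³.

5.620 × 10^38 J/m³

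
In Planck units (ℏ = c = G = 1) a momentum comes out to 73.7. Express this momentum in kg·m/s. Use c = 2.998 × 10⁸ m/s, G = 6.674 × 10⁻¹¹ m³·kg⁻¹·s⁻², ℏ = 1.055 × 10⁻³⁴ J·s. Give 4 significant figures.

One Planck momentum: p_P = √(ℏc³/G) = 6.527 kg·m/s.
73.7 × 6.527 kg·m/s = 481 kg·m/s

481 kg·m/s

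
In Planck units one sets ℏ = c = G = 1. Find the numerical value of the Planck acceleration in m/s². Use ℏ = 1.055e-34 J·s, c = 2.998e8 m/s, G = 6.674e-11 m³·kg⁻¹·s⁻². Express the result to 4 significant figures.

5.560e51 m/s²

a_P = √(c⁷/(ℏG))
  = √(3.092e103)
  = 5.560e51 m/s²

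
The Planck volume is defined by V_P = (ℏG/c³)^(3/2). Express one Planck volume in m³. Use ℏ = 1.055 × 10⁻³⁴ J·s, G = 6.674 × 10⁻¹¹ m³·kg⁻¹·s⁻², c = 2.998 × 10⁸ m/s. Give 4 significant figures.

V_P = (ℏG/c³)^(3/2)
  = √(1.784 × 10⁻²⁰⁹)
  = 4.224 × 10⁻¹⁰⁵ m³

4.224 × 10⁻¹⁰⁵ m³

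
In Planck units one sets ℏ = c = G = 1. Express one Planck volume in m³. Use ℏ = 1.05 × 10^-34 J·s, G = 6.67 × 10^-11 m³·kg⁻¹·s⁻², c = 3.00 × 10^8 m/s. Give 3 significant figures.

4.18 × 10^-105 m³

V_P = (ℏG/c³)^(3/2)
  = √(1.75 × 10^-209)
  = 4.18 × 10^-105 m³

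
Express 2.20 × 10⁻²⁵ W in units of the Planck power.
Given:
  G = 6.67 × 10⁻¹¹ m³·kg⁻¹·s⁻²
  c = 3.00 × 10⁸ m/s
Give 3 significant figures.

Planck power: P_P = c⁵/G = 3.64 × 10⁵² W.
2.20 × 10⁻²⁵ / 3.64 × 10⁵² = 6.04 × 10⁻⁷⁸

6.04 × 10⁻⁷⁸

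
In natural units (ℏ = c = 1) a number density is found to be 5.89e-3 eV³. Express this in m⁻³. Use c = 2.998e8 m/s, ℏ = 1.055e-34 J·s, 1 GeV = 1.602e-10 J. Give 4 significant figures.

7.653e17 m⁻³

Number density is [L]⁻³ = [E]³/(ℏc)³.
1 GeV³ → 1/(ℏc)³ × (1 GeV in J)³ = 1.299e47 m⁻³.
Convert the energy scale: 5.89e-3 eV³ = 5.89e-30 GeV³.
Result: 5.89e-30 × 1.299e47 = 7.653e17 m⁻³.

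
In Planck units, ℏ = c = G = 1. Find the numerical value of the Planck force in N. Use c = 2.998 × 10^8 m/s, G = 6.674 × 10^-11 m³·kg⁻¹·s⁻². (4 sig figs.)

1.210 × 10^44 N

The unique combination of the constants set to 1 with dimensions of force is F_P = c⁴/G.
  = 8.078 × 10^33 / 6.674 × 10^-11
  = 1.210 × 10^44 N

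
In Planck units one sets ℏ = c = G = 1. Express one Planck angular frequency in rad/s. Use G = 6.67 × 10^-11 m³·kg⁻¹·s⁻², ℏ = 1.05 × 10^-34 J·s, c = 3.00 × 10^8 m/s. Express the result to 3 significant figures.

ω_P = √(c⁵/(ℏG))
  = √(3.47 × 10^86)
  = 1.86 × 10^43 rad/s

1.86 × 10^43 rad/s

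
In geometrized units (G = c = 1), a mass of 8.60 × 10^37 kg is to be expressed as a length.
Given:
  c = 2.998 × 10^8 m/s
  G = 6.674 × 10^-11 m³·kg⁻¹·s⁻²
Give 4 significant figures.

6.386 × 10^10 m

In G = c = 1 units mass has dimensions of length; the conversion factor is G/c².
8.60 × 10^37 kg × (G/c²) = 6.386 × 10^10 m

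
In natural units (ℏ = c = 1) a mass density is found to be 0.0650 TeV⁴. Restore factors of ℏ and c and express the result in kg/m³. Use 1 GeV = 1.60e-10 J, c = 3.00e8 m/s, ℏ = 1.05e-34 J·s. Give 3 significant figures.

Mass density is [E]/(c²[L]³) = [E]⁴/(ℏ³c⁵).
1 GeV⁴ → 1/(ℏ³c⁵) × (1 GeV in J)⁴ = 2.33e20 kg/m³.
Convert the energy scale: 0.0650 TeV⁴ = 6.50e10 GeV⁴.
Result: 6.50e10 × 2.33e20 = 1.51e31 kg/m³.

1.51e31 kg/m³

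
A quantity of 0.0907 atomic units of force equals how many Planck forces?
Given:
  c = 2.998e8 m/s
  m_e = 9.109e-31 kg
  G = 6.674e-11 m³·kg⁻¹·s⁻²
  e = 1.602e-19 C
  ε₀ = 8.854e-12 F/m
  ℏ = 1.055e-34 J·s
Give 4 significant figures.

6.159e-53

atomic unit of force: F_au = E_h/a₀ = m_e²e⁶/((4πε₀)³ℏ⁴) = 8.220e-8 N
Planck force: F_P = c⁴/G = 1.210e44 N
0.0907 × 8.220e-8 / 1.210e44 = 6.159e-53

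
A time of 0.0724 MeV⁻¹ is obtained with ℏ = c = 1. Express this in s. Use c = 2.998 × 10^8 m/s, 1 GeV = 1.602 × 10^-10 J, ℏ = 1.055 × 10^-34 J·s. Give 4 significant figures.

A time is [E]⁻¹ in ℏ=c=1; restore one factor of ℏ.
1 GeV⁻¹ → ℏ × (1 GeV in J)⁻¹ = 6.586 × 10^-25 s.
Convert the energy scale: 0.0724 MeV⁻¹ = 72.4 GeV⁻¹.
Result: 72.4 × 6.586 × 10^-25 = 4.768 × 10^-23 s.

4.768 × 10^-23 s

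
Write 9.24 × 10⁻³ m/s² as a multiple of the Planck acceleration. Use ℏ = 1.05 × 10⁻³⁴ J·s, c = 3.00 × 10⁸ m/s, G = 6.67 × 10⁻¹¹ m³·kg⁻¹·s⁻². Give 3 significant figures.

1.65 × 10⁻⁵⁴

Planck acceleration: a_P = √(c⁷/(ℏG)) = 5.59 × 10⁵¹ m/s².
9.24 × 10⁻³ / 5.59 × 10⁵¹ = 1.65 × 10⁻⁵⁴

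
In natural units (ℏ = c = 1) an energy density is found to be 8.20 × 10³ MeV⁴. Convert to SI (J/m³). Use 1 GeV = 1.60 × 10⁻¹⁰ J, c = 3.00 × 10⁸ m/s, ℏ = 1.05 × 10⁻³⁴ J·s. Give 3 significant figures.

1.72 × 10²⁹ J/m³

[E]/[L]³ = [E]⁴/(ℏc)³; restore (ℏc)⁻³.
1 GeV⁴ → 1/(ℏc)³ × (1 GeV in J)⁴ = 2.10 × 10³⁷ J/m³.
Convert the energy scale: 8.20 × 10³ MeV⁴ = 8.20 × 10⁻⁹ GeV⁴.
Result: 8.20 × 10⁻⁹ × 2.10 × 10³⁷ = 1.72 × 10²⁹ J/m³.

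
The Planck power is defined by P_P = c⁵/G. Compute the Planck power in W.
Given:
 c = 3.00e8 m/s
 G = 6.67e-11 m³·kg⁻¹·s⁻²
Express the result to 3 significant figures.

3.64e52 W

P_P = c⁵/G
  = 2.43e42 / 6.67e-11
  = 3.64e52 W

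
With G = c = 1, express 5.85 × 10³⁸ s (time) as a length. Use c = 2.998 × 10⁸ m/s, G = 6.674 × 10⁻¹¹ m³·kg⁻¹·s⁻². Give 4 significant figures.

1.754 × 10⁴⁷ m

Time → length via c.
5.85 × 10³⁸ s × (c) = 1.754 × 10⁴⁷ m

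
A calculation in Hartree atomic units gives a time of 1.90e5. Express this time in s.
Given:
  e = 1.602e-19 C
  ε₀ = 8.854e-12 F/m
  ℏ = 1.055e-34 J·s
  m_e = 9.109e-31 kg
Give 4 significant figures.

4.604e-12 s

One atomic unit of time: τ_au = (4πε₀)²ℏ³/(m_e e⁴) = 2.423e-17 s.
1.90e5 × 2.423e-17 s = 4.604e-12 s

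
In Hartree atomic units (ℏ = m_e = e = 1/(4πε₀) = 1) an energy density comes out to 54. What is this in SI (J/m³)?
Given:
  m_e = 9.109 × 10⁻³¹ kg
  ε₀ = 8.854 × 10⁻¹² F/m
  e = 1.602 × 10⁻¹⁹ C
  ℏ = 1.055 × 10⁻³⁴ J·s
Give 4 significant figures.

1.582 × 10¹⁵ J/m³

One atomic unit of energy density: u_au = E_h/a₀³ = m_e⁴e¹⁰/((4πε₀)⁵ℏ⁸) = 2.929 × 10¹³ J/m³.
54 × 2.929 × 10¹³ J/m³ = 1.582 × 10¹⁵ J/m³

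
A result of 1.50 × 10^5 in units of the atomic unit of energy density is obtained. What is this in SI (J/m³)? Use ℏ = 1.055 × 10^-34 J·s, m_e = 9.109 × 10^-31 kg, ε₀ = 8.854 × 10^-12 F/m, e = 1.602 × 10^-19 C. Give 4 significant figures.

One atomic unit of energy density: u_au = E_h/a₀³ = m_e⁴e¹⁰/((4πε₀)⁵ℏ⁸) = 2.929 × 10^13 J/m³.
1.50 × 10^5 × 2.929 × 10^13 J/m³ = 4.394 × 10^18 J/m³

4.394 × 10^18 J/m³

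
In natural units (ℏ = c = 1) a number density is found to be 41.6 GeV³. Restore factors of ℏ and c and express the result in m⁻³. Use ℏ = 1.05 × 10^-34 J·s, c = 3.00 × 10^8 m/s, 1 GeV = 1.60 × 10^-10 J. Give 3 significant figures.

Number density is [L]⁻³ = [E]³/(ℏc)³.
1 GeV³ → 1/(ℏc)³ × (1 GeV in J)³ = 1.31 × 10^47 m⁻³.
Result: 41.6 × 1.31 × 10^47 = 5.45 × 10^48 m⁻³.

5.45 × 10^48 m⁻³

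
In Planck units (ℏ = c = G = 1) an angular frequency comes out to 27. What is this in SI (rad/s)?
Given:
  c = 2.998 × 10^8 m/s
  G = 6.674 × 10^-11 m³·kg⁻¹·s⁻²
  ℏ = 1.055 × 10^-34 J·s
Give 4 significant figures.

5.008 × 10^44 rad/s

One Planck angular frequency: ω_P = √(c⁵/(ℏG)) = 1.855 × 10^43 rad/s.
27 × 1.855 × 10^43 rad/s = 5.008 × 10^44 rad/s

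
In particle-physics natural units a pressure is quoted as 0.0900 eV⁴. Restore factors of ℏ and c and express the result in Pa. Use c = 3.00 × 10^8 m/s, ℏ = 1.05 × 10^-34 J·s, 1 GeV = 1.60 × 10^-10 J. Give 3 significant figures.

1.89 Pa

Pressure is [E]/[L]³ = [E]⁴/(ℏc)³.
1 GeV⁴ → 1/(ℏc)³ × (1 GeV in J)⁴ = 2.10 × 10^37 Pa.
Convert the energy scale: 0.0900 eV⁴ = 9.00 × 10^-38 GeV⁴.
Result: 9.00 × 10^-38 × 2.10 × 10^37 = 1.89 Pa.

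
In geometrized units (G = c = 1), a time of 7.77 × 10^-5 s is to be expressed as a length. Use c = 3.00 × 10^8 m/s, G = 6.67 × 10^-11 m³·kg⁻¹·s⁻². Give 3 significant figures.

2.33 × 10^4 m

Time → length via c.
7.77 × 10^-5 s × (c) = 2.33 × 10^4 m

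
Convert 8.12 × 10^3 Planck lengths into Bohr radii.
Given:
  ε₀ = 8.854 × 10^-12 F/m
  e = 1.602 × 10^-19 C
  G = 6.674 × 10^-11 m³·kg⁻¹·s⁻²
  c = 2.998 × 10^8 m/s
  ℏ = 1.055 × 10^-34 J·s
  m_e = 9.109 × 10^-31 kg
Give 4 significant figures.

2.478 × 10^-21

Planck length: ℓ_P = √(ℏG/c³) = 1.616 × 10^-35 m
Bohr radius: a₀ = 4πε₀ℏ²/(m_e e²) = 5.297 × 10^-11 m
8.12 × 10^3 × 1.616 × 10^-35 / 5.297 × 10^-11 = 2.478 × 10^-21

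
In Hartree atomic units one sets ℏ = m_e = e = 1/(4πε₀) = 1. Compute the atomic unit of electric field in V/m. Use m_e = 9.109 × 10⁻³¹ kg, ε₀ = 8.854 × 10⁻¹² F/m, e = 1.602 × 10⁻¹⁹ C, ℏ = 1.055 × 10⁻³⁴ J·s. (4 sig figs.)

5.131 × 10¹¹ V/m

E_au = E_h/(e a₀) = m_e²e⁵/((4πε₀)³ℏ⁴)
E_h = 4.354 × 10⁻¹⁸ J
a₀ = 5.297 × 10⁻¹¹ m
E_h/(e·a₀) = 5.131 × 10¹¹ V/m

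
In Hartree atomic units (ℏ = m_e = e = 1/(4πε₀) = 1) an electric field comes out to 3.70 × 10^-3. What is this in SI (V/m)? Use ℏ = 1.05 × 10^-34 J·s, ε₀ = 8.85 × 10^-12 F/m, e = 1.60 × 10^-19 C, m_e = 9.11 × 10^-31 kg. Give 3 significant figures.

1.93 × 10^9 V/m

One atomic unit of electric field: E_au = E_h/(e a₀) = m_e²e⁵/((4πε₀)³ℏ⁴) = 5.20 × 10^11 V/m.
3.70 × 10^-3 × 5.20 × 10^11 V/m = 1.93 × 10^9 V/m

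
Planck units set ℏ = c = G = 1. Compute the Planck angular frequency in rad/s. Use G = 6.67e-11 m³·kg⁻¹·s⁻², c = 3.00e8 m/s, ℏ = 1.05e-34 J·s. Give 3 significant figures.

From ℏ = c = G = 1 the angular frequency scale is ω_P = √(c⁵/(ℏG)).
  = √(3.47e86)
  = 1.86e43 rad/s

1.86e43 rad/s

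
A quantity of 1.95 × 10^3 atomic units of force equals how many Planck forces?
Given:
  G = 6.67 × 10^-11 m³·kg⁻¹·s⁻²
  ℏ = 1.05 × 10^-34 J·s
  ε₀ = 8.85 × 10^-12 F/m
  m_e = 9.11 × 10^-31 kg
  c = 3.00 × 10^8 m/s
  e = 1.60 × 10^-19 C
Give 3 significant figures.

atomic unit of force: F_au = E_h/a₀ = m_e²e⁶/((4πε₀)³ℏ⁴) = 8.33 × 10^-8 N
Planck force: F_P = c⁴/G = 1.21 × 10^44 N
1.95 × 10^3 × 8.33 × 10^-8 / 1.21 × 10^44 = 1.34 × 10^-48

1.34 × 10^-48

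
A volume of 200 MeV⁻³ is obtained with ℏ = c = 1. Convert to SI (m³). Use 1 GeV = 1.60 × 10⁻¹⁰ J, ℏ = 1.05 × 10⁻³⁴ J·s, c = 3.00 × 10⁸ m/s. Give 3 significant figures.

Volume is [L]³ = [E]⁻³·(ℏc)³.
1 GeV⁻³ → (ℏc)³ × (1 GeV in J)⁻³ = 7.63 × 10⁻⁴⁸ m³.
Convert the energy scale: 200 MeV⁻³ = 2.00 × 10¹¹ GeV⁻³.
Result: 2.00 × 10¹¹ × 7.63 × 10⁻⁴⁸ = 1.53 × 10⁻³⁶ m³.

1.53 × 10⁻³⁶ m³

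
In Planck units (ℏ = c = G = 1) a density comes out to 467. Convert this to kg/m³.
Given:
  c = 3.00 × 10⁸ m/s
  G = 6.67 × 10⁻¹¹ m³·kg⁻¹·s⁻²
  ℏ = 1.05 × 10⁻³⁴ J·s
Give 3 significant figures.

2.43 × 10⁹⁹ kg/m³

One Planck density: ρ_P = c⁵/(ℏG²) = 5.20 × 10⁹⁶ kg/m³.
467 × 5.20 × 10⁹⁶ kg/m³ = 2.43 × 10⁹⁹ kg/m³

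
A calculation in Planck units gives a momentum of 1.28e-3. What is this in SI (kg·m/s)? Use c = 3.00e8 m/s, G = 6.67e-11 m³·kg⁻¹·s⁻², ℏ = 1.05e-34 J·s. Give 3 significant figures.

8.34e-3 kg·m/s

One Planck momentum: p_P = √(ℏc³/G) = 6.52 kg·m/s.
1.28e-3 × 6.52 kg·m/s = 8.34e-3 kg·m/s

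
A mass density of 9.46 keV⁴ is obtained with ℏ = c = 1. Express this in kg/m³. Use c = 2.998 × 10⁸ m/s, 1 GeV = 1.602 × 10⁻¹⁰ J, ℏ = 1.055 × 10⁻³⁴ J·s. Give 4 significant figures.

2.191 × 10⁻³ kg/m³

Mass density is [E]/(c²[L]³) = [E]⁴/(ℏ³c⁵).
1 GeV⁴ → 1/(ℏ³c⁵) × (1 GeV in J)⁴ = 2.316 × 10²⁰ kg/m³.
Convert the energy scale: 9.46 keV⁴ = 9.46 × 10⁻²⁴ GeV⁴.
Result: 9.46 × 10⁻²⁴ × 2.316 × 10²⁰ = 2.191 × 10⁻³ kg/m³.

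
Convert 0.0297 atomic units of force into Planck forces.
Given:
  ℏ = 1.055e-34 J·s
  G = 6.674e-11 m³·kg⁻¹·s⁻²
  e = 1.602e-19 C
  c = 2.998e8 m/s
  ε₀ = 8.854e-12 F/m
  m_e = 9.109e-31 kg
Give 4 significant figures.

2.017e-53

atomic unit of force: F_au = E_h/a₀ = m_e²e⁶/((4πε₀)³ℏ⁴) = 8.220e-8 N
Planck force: F_P = c⁴/G = 1.210e44 N
0.0297 × 8.220e-8 / 1.210e44 = 2.017e-53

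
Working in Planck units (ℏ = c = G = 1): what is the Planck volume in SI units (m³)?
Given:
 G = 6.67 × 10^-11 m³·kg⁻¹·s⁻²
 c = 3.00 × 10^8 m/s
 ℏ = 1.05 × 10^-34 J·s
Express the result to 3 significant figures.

Dimensional analysis gives V_P = (ℏG/c³)^(3/2).
  = √(1.75 × 10^-209)
  = 4.18 × 10^-105 m³

4.18 × 10^-105 m³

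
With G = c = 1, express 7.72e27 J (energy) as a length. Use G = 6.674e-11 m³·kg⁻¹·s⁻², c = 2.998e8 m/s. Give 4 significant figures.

6.378e-17 m

Energy → length via G/c⁴.
7.72e27 J × (G/c⁴) = 6.378e-17 m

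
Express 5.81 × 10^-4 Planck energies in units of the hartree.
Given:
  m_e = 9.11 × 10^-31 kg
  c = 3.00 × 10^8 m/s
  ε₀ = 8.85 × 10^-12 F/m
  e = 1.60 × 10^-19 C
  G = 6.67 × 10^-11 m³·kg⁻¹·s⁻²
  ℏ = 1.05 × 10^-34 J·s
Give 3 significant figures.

2.60 × 10^23

Planck energy: E_P = √(ℏc⁵/G) = 1.96 × 10^9 J
hartree: E_h = m_e e⁴/(4πε₀ℏ)² = 4.38 × 10^-18 J
5.81 × 10^-4 × 1.96 × 10^9 / 4.38 × 10^-18 = 2.60 × 10^23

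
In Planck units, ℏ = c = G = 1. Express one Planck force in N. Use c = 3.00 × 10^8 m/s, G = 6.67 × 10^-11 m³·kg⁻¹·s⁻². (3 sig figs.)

From ℏ = c = G = 1 the force scale is F_P = c⁴/G.
  = 8.10 × 10^33 / 6.67 × 10^-11
  = 1.21 × 10^44 N

1.21 × 10^44 N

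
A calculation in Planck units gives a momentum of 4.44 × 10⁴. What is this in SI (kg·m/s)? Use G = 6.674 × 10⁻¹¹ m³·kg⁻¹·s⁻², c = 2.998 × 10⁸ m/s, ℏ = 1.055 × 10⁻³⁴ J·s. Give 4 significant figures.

2.898 × 10⁵ kg·m/s

One Planck momentum: p_P = √(ℏc³/G) = 6.527 kg·m/s.
4.44 × 10⁴ × 6.527 kg·m/s = 2.898 × 10⁵ kg·m/s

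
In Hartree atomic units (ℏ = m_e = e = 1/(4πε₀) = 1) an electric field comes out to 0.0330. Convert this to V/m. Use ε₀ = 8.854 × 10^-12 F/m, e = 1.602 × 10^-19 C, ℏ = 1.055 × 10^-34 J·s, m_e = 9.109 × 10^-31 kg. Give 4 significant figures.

One atomic unit of electric field: E_au = E_h/(e a₀) = m_e²e⁵/((4πε₀)³ℏ⁴) = 5.131 × 10^11 V/m.
0.0330 × 5.131 × 10^11 V/m = 1.693 × 10^10 V/m

1.693 × 10^10 V/m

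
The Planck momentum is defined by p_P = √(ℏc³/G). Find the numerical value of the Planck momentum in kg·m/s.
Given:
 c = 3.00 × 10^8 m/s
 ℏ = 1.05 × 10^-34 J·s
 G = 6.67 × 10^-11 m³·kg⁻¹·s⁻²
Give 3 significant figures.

p_P = √(ℏc³/G)
  = √(42.5)
  = 6.52 kg·m/s

6.52 kg·m/s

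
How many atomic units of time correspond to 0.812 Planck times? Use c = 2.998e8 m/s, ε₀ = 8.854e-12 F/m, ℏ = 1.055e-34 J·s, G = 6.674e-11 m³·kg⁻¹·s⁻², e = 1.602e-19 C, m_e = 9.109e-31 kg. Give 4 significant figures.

1.807e-27

Planck time: t_P = √(ℏG/c⁵) = 5.392e-44 s
atomic unit of time: τ_au = (4πε₀)²ℏ³/(m_e e⁴) = 2.423e-17 s
0.812 × 5.392e-44 / 2.423e-17 = 1.807e-27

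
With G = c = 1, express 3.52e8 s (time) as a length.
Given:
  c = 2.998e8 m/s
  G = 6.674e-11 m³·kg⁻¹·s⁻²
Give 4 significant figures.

Time → length via c.
3.52e8 s × (c) = 1.055e17 m

1.055e17 m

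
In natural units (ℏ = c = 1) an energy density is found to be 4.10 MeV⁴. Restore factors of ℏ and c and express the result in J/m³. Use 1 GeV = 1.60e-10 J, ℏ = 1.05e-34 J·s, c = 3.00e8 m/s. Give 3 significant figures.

[E]/[L]³ = [E]⁴/(ℏc)³; restore (ℏc)⁻³.
1 GeV⁴ → 1/(ℏc)³ × (1 GeV in J)⁴ = 2.10e37 J/m³.
Convert the energy scale: 4.10 MeV⁴ = 4.10e-12 GeV⁴.
Result: 4.10e-12 × 2.10e37 = 8.60e25 J/m³.

8.60e25 J/m³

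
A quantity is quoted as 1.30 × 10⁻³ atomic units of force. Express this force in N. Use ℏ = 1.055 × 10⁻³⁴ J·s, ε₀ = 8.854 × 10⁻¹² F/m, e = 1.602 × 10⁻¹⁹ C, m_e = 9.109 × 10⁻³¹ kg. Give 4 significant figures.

One atomic unit of force: F_au = E_h/a₀ = m_e²e⁶/((4πε₀)³ℏ⁴) = 8.220 × 10⁻⁸ N.
1.30 × 10⁻³ × 8.220 × 10⁻⁸ N = 1.069 × 10⁻¹⁰ N

1.069 × 10⁻¹⁰ N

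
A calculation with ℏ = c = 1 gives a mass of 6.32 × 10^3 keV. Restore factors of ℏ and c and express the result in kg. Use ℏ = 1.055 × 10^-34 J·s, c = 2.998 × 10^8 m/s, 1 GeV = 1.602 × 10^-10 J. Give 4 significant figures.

1.126 × 10^-29 kg

Mass is [E]/c²; divide by c².
1 GeV → 1/c² × (1 GeV in J) = 1.782 × 10^-27 kg.
Convert the energy scale: 6.32 × 10^3 keV = 6.32 × 10^-3 GeV.
Result: 6.32 × 10^-3 × 1.782 × 10^-27 = 1.126 × 10^-29 kg.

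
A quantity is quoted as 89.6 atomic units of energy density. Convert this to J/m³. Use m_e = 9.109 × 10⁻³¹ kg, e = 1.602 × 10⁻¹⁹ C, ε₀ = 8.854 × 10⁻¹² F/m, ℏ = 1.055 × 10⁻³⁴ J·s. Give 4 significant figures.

2.625 × 10¹⁵ J/m³

One atomic unit of energy density: u_au = E_h/a₀³ = m_e⁴e¹⁰/((4πε₀)⁵ℏ⁸) = 2.929 × 10¹³ J/m³.
89.6 × 2.929 × 10¹³ J/m³ = 2.625 × 10¹⁵ J/m³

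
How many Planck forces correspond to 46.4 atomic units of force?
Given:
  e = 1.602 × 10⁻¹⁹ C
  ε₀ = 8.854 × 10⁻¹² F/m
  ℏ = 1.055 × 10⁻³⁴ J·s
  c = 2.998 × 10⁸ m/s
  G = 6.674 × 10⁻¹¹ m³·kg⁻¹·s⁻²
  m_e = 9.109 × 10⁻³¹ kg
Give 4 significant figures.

3.151 × 10⁻⁵⁰

atomic unit of force: F_au = E_h/a₀ = m_e²e⁶/((4πε₀)³ℏ⁴) = 8.220 × 10⁻⁸ N
Planck force: F_P = c⁴/G = 1.210 × 10⁴⁴ N
46.4 × 8.220 × 10⁻⁸ / 1.210 × 10⁴⁴ = 3.151 × 10⁻⁵⁰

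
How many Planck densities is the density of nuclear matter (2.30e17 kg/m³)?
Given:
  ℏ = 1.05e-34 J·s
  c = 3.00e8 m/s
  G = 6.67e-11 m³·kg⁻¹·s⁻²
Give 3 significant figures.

4.42e-80

Planck density: ρ_P = c⁵/(ℏG²) = 5.20e96 kg/m³.
2.30e17 / 5.20e96 = 4.42e-80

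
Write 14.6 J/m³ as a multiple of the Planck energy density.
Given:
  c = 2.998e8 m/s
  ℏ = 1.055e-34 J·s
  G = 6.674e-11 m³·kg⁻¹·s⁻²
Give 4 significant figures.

3.152e-113

Planck energy density: u_P = c⁷/(ℏG²) = 4.632e113 J/m³.
14.6 / 4.632e113 = 3.152e-113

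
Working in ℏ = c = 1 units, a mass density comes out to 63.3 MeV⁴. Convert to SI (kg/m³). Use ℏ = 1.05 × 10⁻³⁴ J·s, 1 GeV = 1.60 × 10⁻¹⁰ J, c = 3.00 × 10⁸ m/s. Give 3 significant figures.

Mass density is [E]/(c²[L]³) = [E]⁴/(ℏ³c⁵).
1 GeV⁴ → 1/(ℏ³c⁵) × (1 GeV in J)⁴ = 2.33 × 10²⁰ kg/m³.
Convert the energy scale: 63.3 MeV⁴ = 6.33 × 10⁻¹¹ GeV⁴.
Result: 6.33 × 10⁻¹¹ × 2.33 × 10²⁰ = 1.47 × 10¹⁰ kg/m³.

1.47 × 10¹⁰ kg/m³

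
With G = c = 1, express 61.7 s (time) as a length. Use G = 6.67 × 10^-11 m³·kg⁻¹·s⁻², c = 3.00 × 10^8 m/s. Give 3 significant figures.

Time → length via c.
61.7 s × (c) = 1.85 × 10^10 m

1.85 × 10^10 m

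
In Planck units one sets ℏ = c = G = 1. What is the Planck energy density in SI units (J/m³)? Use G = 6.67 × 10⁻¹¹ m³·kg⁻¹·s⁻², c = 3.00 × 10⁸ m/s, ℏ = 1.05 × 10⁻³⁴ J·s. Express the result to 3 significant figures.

u_P = c⁷/(ℏG²)
  = 2.19 × 10⁵⁹ / 4.67 × 10⁻⁵⁵
  = 4.68 × 10¹¹³ J/m³

4.68 × 10¹¹³ J/m³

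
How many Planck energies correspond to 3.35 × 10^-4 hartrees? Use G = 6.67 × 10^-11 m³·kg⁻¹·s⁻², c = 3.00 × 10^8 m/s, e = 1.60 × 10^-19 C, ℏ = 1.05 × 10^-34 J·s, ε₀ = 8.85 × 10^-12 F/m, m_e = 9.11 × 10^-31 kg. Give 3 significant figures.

hartree: E_h = m_e e⁴/(4πε₀ℏ)² = 4.38 × 10^-18 J
Planck energy: E_P = √(ℏc⁵/G) = 1.96 × 10^9 J
3.35 × 10^-4 × 4.38 × 10^-18 / 1.96 × 10^9 = 7.50 × 10^-31

7.50 × 10^-31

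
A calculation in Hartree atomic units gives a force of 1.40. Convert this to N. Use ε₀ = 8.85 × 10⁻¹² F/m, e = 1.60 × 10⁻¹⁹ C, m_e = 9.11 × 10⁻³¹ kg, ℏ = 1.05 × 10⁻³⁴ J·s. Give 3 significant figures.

1.17 × 10⁻⁷ N

One atomic unit of force: F_au = E_h/a₀ = m_e²e⁶/((4πε₀)³ℏ⁴) = 8.33 × 10⁻⁸ N.
1.40 × 8.33 × 10⁻⁸ N = 1.17 × 10⁻⁷ N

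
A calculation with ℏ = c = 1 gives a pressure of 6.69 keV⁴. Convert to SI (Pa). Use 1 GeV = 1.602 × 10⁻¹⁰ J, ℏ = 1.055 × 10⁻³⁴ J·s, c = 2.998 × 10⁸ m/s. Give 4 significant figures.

Pressure is [E]/[L]³ = [E]⁴/(ℏc)³.
1 GeV⁴ → 1/(ℏc)³ × (1 GeV in J)⁴ = 2.082 × 10³⁷ Pa.
Convert the energy scale: 6.69 keV⁴ = 6.69 × 10⁻²⁴ GeV⁴.
Result: 6.69 × 10⁻²⁴ × 2.082 × 10³⁷ = 1.393 × 10¹⁴ Pa.

1.393 × 10¹⁴ Pa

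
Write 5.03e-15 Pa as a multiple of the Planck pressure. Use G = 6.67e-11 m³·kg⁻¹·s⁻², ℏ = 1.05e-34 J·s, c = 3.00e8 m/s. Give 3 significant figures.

1.07e-128

Planck pressure: p_P = c⁷/(ℏG²) = 4.68e113 Pa.
5.03e-15 / 4.68e113 = 1.07e-128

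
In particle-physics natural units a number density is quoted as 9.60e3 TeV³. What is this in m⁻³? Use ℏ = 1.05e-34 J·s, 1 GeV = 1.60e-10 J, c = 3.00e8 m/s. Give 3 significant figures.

Number density is [L]⁻³ = [E]³/(ℏc)³.
1 GeV³ → 1/(ℏc)³ × (1 GeV in J)³ = 1.31e47 m⁻³.
Convert the energy scale: 9.60e3 TeV³ = 9.60e12 GeV³.
Result: 9.60e12 × 1.31e47 = 1.26e60 m⁻³.

1.26e60 m⁻³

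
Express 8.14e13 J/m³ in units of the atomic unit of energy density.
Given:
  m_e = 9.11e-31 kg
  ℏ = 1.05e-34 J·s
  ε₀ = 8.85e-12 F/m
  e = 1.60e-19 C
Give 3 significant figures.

2.70

atomic unit of energy density: u_au = E_h/a₀³ = m_e⁴e¹⁰/((4πε₀)⁵ℏ⁸) = 3.01e13 J/m³.
8.14e13 / 3.01e13 = 2.70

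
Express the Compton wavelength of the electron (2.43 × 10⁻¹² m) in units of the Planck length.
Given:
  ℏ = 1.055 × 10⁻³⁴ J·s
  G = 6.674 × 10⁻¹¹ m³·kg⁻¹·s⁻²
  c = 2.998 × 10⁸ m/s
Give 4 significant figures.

1.503 × 10²³

Planck length: ℓ_P = √(ℏG/c³) = 1.616 × 10⁻³⁵ m.
2.43 × 10⁻¹² / 1.616 × 10⁻³⁵ = 1.503 × 10²³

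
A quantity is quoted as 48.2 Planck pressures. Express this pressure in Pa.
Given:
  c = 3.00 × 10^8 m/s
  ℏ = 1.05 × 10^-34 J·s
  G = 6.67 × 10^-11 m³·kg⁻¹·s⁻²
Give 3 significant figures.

One Planck pressure: p_P = c⁷/(ℏG²) = 4.68 × 10^113 Pa.
48.2 × 4.68 × 10^113 Pa = 2.26 × 10^115 Pa

2.26 × 10^115 Pa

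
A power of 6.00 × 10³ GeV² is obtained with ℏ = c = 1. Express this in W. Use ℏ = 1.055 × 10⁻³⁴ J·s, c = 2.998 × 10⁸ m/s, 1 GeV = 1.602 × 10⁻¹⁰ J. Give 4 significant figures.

1.460 × 10¹⁸ W

Power is [E]/[T] = [E]²/ℏ.
1 GeV² → 1/ℏ × (1 GeV in J)² = 2.433 × 10¹⁴ W.
Result: 6.00 × 10³ × 2.433 × 10¹⁴ = 1.460 × 10¹⁸ W.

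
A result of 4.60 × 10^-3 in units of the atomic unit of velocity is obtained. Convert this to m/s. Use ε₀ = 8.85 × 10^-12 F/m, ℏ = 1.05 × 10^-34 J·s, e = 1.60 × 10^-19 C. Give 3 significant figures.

One atomic unit of velocity: v_au = e²/(4πε₀ℏ) = 2.19 × 10^6 m/s.
4.60 × 10^-3 × 2.19 × 10^6 m/s = 1.01 × 10^4 m/s

1.01 × 10^4 m/s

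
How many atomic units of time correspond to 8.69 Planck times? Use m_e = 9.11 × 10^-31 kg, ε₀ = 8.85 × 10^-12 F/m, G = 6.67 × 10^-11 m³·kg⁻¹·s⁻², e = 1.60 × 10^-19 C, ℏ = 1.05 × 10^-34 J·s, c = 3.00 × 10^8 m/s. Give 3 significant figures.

Planck time: t_P = √(ℏG/c⁵) = 5.37 × 10^-44 s
atomic unit of time: τ_au = (4πε₀)²ℏ³/(m_e e⁴) = 2.40 × 10^-17 s
8.69 × 5.37 × 10^-44 / 2.40 × 10^-17 = 1.95 × 10^-26

1.95 × 10^-26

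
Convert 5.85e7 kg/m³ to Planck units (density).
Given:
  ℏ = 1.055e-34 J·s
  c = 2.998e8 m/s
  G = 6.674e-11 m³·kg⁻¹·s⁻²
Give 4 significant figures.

Planck density: ρ_P = c⁵/(ℏG²) = 5.154e96 kg/m³.
5.85e7 / 5.154e96 = 1.135e-89

1.135e-89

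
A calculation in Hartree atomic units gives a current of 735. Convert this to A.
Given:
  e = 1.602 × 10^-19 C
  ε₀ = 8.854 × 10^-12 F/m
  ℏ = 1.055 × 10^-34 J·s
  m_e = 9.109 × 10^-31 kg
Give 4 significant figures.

4.860 A

One atomic unit of electric current: I_au = e E_h/ℏ = m_e e⁵/((4πε₀)²ℏ³) = 6.612 × 10^-3 A.
735 × 6.612 × 10^-3 A = 4.860 A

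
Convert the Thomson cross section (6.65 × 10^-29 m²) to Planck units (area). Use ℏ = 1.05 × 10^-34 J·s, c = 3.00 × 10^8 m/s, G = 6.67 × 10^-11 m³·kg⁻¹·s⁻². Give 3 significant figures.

2.56 × 10^41

Planck area: A_P = ℏG/c³ = 2.59 × 10^-70 m².
6.65 × 10^-29 / 2.59 × 10^-70 = 2.56 × 10^41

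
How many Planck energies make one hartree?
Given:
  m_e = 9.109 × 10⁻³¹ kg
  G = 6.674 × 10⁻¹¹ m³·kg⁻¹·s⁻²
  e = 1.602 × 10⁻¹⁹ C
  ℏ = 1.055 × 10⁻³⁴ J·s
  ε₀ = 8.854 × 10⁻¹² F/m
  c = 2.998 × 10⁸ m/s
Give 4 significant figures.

hartree: E_h = m_e e⁴/(4πε₀ℏ)² = 4.354 × 10⁻¹⁸ J
Planck energy: E_P = √(ℏc⁵/G) = 1.957 × 10⁹ J
ratio = 4.354 × 10⁻¹⁸ / 1.957 × 10⁹ = 2.225 × 10⁻²⁷

2.225 × 10⁻²⁷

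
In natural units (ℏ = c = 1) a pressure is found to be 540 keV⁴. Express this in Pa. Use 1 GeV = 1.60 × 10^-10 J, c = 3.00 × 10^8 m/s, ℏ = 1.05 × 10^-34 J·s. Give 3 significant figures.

1.13 × 10^16 Pa

Pressure is [E]/[L]³ = [E]⁴/(ℏc)³.
1 GeV⁴ → 1/(ℏc)³ × (1 GeV in J)⁴ = 2.10 × 10^37 Pa.
Convert the energy scale: 540 keV⁴ = 5.40 × 10^-22 GeV⁴.
Result: 5.40 × 10^-22 × 2.10 × 10^37 = 1.13 × 10^16 Pa.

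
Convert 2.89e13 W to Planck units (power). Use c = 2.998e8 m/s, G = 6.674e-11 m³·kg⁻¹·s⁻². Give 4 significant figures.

7.964e-40

Planck power: P_P = c⁵/G = 3.629e52 W.
2.89e13 / 3.629e52 = 7.964e-40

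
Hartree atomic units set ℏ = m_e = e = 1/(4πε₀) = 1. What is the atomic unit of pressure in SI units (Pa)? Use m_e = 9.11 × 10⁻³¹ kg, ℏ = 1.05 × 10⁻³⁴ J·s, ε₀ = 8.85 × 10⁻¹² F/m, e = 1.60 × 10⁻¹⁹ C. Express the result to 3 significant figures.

3.01 × 10¹³ Pa

From ℏ = m_e = e = 1/(4πε₀) = 1 the pressure scale is P_au = E_h/a₀³ = m_e⁴e¹⁰/((4πε₀)⁵ℏ⁸).
E_h = 4.38 × 10⁻¹⁸ J
a₀ = 5.26 × 10⁻¹¹ m
E_h/a₀³ = 3.01 × 10¹³ Pa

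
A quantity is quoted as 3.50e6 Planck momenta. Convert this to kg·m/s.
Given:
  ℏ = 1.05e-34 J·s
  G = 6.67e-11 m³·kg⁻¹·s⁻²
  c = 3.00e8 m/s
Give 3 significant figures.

2.28e7 kg·m/s

One Planck momentum: p_P = √(ℏc³/G) = 6.52 kg·m/s.
3.50e6 × 6.52 kg·m/s = 2.28e7 kg·m/s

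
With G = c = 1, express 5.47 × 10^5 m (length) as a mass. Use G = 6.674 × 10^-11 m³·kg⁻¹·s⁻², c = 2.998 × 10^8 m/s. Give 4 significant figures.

7.367 × 10^32 kg

Length → mass via c²/G.
5.47 × 10^5 m × (c²/G) = 7.367 × 10^32 kg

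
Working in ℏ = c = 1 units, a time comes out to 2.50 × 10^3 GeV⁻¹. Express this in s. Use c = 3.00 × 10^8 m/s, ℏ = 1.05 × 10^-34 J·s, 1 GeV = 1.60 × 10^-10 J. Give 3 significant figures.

A time is [E]⁻¹ in ℏ=c=1; restore one factor of ℏ.
1 GeV⁻¹ → ℏ × (1 GeV in J)⁻¹ = 6.56 × 10^-25 s.
Result: 2.50 × 10^3 × 6.56 × 10^-25 = 1.64 × 10^-21 s.

1.64 × 10^-21 s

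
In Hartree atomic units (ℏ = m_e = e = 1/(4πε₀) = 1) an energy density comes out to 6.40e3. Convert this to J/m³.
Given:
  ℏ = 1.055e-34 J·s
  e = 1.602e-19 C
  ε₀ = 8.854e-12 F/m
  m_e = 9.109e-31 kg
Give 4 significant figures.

1.875e17 J/m³

One atomic unit of energy density: u_au = E_h/a₀³ = m_e⁴e¹⁰/((4πε₀)⁵ℏ⁸) = 2.929e13 J/m³.
6.40e3 × 2.929e13 J/m³ = 1.875e17 J/m³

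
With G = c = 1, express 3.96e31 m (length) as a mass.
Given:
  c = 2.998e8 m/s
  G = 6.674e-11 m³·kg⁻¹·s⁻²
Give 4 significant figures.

Length → mass via c²/G.
3.96e31 m × (c²/G) = 5.333e58 kg

5.333e58 kg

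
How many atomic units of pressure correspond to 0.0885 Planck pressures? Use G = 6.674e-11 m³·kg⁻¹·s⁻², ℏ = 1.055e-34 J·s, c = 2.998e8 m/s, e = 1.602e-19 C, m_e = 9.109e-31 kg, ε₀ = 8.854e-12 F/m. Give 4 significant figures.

1.400e99

Planck pressure: p_P = c⁷/(ℏG²) = 4.632e113 Pa
atomic unit of pressure: P_au = E_h/a₀³ = m_e⁴e¹⁰/((4πε₀)⁵ℏ⁸) = 2.929e13 Pa
0.0885 × 4.632e113 / 2.929e13 = 1.400e99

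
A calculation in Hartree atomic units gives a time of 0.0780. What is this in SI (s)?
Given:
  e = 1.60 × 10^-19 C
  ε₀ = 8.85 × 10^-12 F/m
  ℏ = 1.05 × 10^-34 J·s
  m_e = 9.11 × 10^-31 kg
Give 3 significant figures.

One atomic unit of time: τ_au = (4πε₀)²ℏ³/(m_e e⁴) = 2.40 × 10^-17 s.
0.0780 × 2.40 × 10^-17 s = 1.87 × 10^-18 s

1.87 × 10^-18 s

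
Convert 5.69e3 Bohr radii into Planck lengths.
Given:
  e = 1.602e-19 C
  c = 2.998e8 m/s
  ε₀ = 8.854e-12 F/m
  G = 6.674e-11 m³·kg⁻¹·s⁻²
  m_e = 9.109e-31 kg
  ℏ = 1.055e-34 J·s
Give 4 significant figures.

1.865e28

Bohr radius: a₀ = 4πε₀ℏ²/(m_e e²) = 5.297e-11 m
Planck length: ℓ_P = √(ℏG/c³) = 1.616e-35 m
5.69e3 × 5.297e-11 / 1.616e-35 = 1.865e28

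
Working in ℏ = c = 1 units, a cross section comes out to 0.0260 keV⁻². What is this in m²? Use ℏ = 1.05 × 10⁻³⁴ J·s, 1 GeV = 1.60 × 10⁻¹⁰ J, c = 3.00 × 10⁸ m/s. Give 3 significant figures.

Area is [L]² = [E]⁻²·(ℏc)²; restore (ℏc)².
1 GeV⁻² → (ℏc)² × (1 GeV in J)⁻² = 3.88 × 10⁻³² m².
Convert the energy scale: 0.0260 keV⁻² = 2.60 × 10¹⁰ GeV⁻².
Result: 2.60 × 10¹⁰ × 3.88 × 10⁻³² = 1.01 × 10⁻²¹ m².

1.01 × 10⁻²¹ m²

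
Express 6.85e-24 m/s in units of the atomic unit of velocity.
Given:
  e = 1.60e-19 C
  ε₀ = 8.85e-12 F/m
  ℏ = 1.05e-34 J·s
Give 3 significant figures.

atomic unit of velocity: v_au = e²/(4πε₀ℏ) = 2.19e6 m/s.
6.85e-24 / 2.19e6 = 3.12e-30

3.12e-30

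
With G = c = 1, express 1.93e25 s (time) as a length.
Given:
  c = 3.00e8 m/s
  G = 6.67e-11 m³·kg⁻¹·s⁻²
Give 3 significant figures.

Time → length via c.
1.93e25 s × (c) = 5.79e33 m

5.79e33 m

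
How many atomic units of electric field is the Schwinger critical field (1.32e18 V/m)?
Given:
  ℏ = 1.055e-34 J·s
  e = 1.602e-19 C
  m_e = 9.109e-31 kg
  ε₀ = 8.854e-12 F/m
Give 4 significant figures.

atomic unit of electric field: E_au = E_h/(e a₀) = m_e²e⁵/((4πε₀)³ℏ⁴) = 5.131e11 V/m.
1.32e18 / 5.131e11 = 2.573e6

2.573e6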